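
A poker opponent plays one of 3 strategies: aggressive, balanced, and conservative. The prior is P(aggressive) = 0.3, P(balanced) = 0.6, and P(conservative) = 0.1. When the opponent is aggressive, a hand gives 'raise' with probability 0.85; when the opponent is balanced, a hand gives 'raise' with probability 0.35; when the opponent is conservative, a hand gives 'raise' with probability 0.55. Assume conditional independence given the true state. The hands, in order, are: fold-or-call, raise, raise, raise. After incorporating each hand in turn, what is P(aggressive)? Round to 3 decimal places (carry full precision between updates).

0.533

After 'fold-or-call': normaliser = 0.15·0.3000 + 0.65·0.6000 + 0.45·0.1000; P(aggressive) ≈ 0.0938, P(balanced) ≈ 0.8125, P(conservative) ≈ 0.0938
After 'raise': normaliser = 0.85·0.0938 + 0.35·0.8125 + 0.55·0.0938; P(aggressive) ≈ 0.1917, P(balanced) ≈ 0.6842, P(conservative) ≈ 0.1241
After 'raise': normaliser = 0.85·0.1917 + 0.35·0.6842 + 0.55·0.1241; P(aggressive) ≈ 0.3462, P(balanced) ≈ 0.5088, P(conservative) ≈ 0.1450
After 'raise': normaliser = 0.85·0.3462 + 0.35·0.5088 + 0.55·0.1450; P(aggressive) ≈ 0.5331, P(balanced) ≈ 0.3225, P(conservative) ≈ 0.1444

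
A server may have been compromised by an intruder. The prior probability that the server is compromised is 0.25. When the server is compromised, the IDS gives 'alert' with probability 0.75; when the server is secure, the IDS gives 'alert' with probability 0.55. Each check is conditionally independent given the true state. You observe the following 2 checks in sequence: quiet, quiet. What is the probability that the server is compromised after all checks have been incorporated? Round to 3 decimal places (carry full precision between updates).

0.093

Each posterior becomes the prior for the next update.
After 'quiet': P(compromised) = 0.25·0.2500 / (0.25·0.2500 + 0.45·0.7500) ≈ 0.1562
After 'quiet': P(compromised) = 0.25·0.1562 / (0.25·0.1562 + 0.45·0.8438) ≈ 0.0933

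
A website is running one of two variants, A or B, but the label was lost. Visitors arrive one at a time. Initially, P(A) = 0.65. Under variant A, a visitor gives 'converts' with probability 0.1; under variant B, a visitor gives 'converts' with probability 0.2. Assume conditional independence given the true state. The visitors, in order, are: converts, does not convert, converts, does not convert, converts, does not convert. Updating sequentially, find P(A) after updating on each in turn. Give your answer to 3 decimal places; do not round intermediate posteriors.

0.248

Apply Bayes' rule sequentially, carrying P(A) forward.
After 'converts': P(A) = 0.1·0.6500 / (0.1·0.6500 + 0.2·0.3500) ≈ 0.4815
After 'does not convert': P(A) = 0.9·0.4815 / (0.9·0.4815 + 0.8·0.5185) ≈ 0.5109
After 'converts': P(A) = 0.1·0.5109 / (0.1·0.5109 + 0.2·0.4891) ≈ 0.3431
After 'does not convert': P(A) = 0.9·0.3431 / (0.9·0.3431 + 0.8·0.6569) ≈ 0.3701
After 'converts': P(A) = 0.1·0.3701 / (0.1·0.3701 + 0.2·0.6299) ≈ 0.2271
After 'does not convert': P(A) = 0.9·0.2271 / (0.9·0.2271 + 0.8·0.7729) ≈ 0.2484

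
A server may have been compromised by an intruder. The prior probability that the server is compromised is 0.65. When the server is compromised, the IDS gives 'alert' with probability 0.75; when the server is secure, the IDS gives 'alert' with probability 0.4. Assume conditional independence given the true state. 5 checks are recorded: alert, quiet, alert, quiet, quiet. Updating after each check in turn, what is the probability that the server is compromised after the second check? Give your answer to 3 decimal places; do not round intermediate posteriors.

Apply Bayes' rule sequentially, carrying P(compromised) forward.
After 'alert': P(compromised) = 0.75·0.6500 / (0.75·0.6500 + 0.4·0.3500) ≈ 0.7769
After 'quiet': P(compromised) = 0.25·0.7769 / (0.25·0.7769 + 0.6·0.2231) ≈ 0.5920

0.592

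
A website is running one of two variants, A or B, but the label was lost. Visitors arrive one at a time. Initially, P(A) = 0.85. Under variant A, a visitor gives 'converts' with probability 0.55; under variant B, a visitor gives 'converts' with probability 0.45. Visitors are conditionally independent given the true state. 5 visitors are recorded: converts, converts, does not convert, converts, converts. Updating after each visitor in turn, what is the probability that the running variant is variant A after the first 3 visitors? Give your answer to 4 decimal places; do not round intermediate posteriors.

After 'converts': P(A) = 0.55·0.8500 / (0.55·0.8500 + 0.45·0.1500) ≈ 0.8738
After 'converts': P(A) = 0.55·0.8738 / (0.55·0.8738 + 0.45·0.1262) ≈ 0.8943
After 'does not convert': P(A) = 0.45·0.8943 / (0.45·0.8943 + 0.55·0.1057) ≈ 0.8738

0.8738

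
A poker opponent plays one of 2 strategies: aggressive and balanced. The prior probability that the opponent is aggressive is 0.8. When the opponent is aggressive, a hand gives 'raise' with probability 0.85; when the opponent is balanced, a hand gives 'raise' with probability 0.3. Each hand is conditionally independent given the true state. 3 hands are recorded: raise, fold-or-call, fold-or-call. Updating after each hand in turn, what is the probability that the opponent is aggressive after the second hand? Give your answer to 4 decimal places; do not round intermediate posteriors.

0.7083

Each posterior becomes the prior for the next update.
After 'raise': P(aggressive) = 0.85·0.8000 / (0.85·0.8000 + 0.3·0.2000) ≈ 0.9189
After 'fold-or-call': P(aggressive) = 0.15·0.9189 / (0.15·0.9189 + 0.7·0.0811) ≈ 0.7083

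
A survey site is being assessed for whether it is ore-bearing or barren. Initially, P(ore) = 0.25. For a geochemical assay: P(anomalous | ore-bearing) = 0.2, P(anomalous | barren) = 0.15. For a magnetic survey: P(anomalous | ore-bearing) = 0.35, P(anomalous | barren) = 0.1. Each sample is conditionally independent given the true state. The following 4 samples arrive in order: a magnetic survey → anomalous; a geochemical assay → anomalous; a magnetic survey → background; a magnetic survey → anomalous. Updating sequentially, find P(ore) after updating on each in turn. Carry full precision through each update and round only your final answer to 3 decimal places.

0.797

After a magnetic survey='anomalous': P(ore) = 0.35·0.2500 / (0.35·0.2500 + 0.1·0.7500) ≈ 0.5385
After a geochemical assay='anomalous': P(ore) = 0.2·0.5385 / (0.2·0.5385 + 0.15·0.4615) ≈ 0.6087
After a magnetic survey='background': P(ore) = 0.65·0.6087 / (0.65·0.6087 + 0.9·0.3913) ≈ 0.5291
After a magnetic survey='anomalous': P(ore) = 0.35·0.5291 / (0.35·0.5291 + 0.1·0.4709) ≈ 0.7972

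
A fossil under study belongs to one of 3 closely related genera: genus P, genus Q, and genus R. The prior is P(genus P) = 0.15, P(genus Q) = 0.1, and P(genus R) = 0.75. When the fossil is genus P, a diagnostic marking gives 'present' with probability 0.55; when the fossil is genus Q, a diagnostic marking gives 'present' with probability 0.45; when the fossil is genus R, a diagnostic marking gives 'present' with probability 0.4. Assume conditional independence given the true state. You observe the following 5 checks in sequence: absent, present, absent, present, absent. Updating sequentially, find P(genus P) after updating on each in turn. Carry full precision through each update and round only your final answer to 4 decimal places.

Apply Bayes' rule sequentially, carrying P(genus P) forward.
After 'absent': normaliser = 0.45·0.1500 + 0.55·0.1000 + 0.6·0.7500; P(genus P) ≈ 0.1179, P(genus Q) ≈ 0.0961, P(genus R) ≈ 0.7860
After 'present': normaliser = 0.55·0.1179 + 0.45·0.0961 + 0.4·0.7860; P(genus P) ≈ 0.1535, P(genus Q) ≈ 0.1023, P(genus R) ≈ 0.7442
After 'absent': normaliser = 0.45·0.1535 + 0.55·0.1023 + 0.6·0.7442; P(genus P) ≈ 0.1208, P(genus Q) ≈ 0.0984, P(genus R) ≈ 0.7808
After 'present': normaliser = 0.55·0.1208 + 0.45·0.0984 + 0.4·0.7808; P(genus P) ≈ 0.1570, P(genus Q) ≈ 0.1047, P(genus R) ≈ 0.7383
After 'absent': normaliser = 0.45·0.1570 + 0.55·0.1047 + 0.6·0.7383; P(genus P) ≈ 0.1237, P(genus Q) ≈ 0.1008, P(genus R) ≈ 0.7755

0.1237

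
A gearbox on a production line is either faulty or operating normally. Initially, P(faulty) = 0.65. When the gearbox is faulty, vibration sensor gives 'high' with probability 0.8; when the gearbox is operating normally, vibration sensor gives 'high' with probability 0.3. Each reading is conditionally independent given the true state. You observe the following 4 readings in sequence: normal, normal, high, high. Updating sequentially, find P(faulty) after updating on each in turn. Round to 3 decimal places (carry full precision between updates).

After 'normal': P(faulty) = 0.2·0.6500 / (0.2·0.6500 + 0.7·0.3500) ≈ 0.3467
After 'normal': P(faulty) = 0.2·0.3467 / (0.2·0.3467 + 0.7·0.6533) ≈ 0.1316
After 'high': P(faulty) = 0.8·0.1316 / (0.8·0.1316 + 0.3·0.8684) ≈ 0.2879
After 'high': P(faulty) = 0.8·0.2879 / (0.8·0.2879 + 0.3·0.7121) ≈ 0.5188

0.519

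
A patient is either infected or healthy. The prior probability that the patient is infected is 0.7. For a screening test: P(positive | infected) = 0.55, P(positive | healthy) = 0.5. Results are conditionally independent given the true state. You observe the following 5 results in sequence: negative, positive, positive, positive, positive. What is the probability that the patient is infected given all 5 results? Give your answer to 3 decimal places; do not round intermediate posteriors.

0.755

After 'negative': P(infected) = 0.45·0.7000 / (0.45·0.7000 + 0.5·0.3000) ≈ 0.6774
After 'positive': P(infected) = 0.55·0.6774 / (0.55·0.6774 + 0.5·0.3226) ≈ 0.6979
After 'positive': P(infected) = 0.55·0.6979 / (0.55·0.6979 + 0.5·0.3021) ≈ 0.7176
After 'positive': P(infected) = 0.55·0.7176 / (0.55·0.7176 + 0.5·0.2824) ≈ 0.7365
After 'positive': P(infected) = 0.55·0.7365 / (0.55·0.7365 + 0.5·0.2635) ≈ 0.7546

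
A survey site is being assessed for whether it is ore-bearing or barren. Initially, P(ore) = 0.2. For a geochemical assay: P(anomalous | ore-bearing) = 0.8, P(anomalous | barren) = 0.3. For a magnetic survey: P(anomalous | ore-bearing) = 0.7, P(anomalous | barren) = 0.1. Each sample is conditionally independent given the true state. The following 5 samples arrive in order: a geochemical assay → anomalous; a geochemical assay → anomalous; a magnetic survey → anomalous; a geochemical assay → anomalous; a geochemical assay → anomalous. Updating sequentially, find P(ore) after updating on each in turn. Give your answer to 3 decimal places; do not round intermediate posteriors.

0.989

After a geochemical assay='anomalous': P(ore) = 0.8·0.2000 / (0.8·0.2000 + 0.3·0.8000) ≈ 0.4000
After a geochemical assay='anomalous': P(ore) = 0.8·0.4000 / (0.8·0.4000 + 0.3·0.6000) ≈ 0.6400
After a magnetic survey='anomalous': P(ore) = 0.7·0.6400 / (0.7·0.6400 + 0.1·0.3600) ≈ 0.9256
After a geochemical assay='anomalous': P(ore) = 0.8·0.9256 / (0.8·0.9256 + 0.3·0.0744) ≈ 0.9707
After a geochemical assay='anomalous': P(ore) = 0.8·0.9707 / (0.8·0.9707 + 0.3·0.0293) ≈ 0.9888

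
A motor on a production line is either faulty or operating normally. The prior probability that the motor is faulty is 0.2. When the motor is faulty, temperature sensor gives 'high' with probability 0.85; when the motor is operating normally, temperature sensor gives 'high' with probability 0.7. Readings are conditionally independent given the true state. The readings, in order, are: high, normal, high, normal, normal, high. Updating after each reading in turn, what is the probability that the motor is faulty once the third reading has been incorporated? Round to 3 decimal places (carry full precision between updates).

0.156

After 'high': P(faulty) = 0.85·0.2000 / (0.85·0.2000 + 0.7·0.8000) ≈ 0.2329
After 'normal': P(faulty) = 0.15·0.2329 / (0.15·0.2329 + 0.3·0.7671) ≈ 0.1318
After 'high': P(faulty) = 0.85·0.1318 / (0.85·0.1318 + 0.7·0.8682) ≈ 0.1556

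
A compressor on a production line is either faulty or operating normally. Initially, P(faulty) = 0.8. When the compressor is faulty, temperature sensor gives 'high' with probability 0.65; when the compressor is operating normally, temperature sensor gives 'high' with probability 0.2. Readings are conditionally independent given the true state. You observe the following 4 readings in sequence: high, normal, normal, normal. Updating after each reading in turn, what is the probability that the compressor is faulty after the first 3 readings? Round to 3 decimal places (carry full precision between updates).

0.713

After 'high': P(faulty) = 0.65·0.8000 / (0.65·0.8000 + 0.2·0.2000) ≈ 0.9286
After 'normal': P(faulty) = 0.35·0.9286 / (0.35·0.9286 + 0.8·0.0714) ≈ 0.8505
After 'normal': P(faulty) = 0.35·0.8505 / (0.35·0.8505 + 0.8·0.1495) ≈ 0.7133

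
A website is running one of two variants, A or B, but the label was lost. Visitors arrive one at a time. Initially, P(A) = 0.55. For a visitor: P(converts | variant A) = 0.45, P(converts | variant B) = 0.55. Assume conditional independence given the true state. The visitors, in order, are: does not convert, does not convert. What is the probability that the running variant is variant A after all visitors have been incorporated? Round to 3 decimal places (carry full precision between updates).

0.646

Apply Bayes' rule sequentially, carrying P(A) forward.
After 'does not convert': P(A) = 0.55·0.5500 / (0.55·0.5500 + 0.45·0.4500) ≈ 0.5990
After 'does not convert': P(A) = 0.55·0.5990 / (0.55·0.5990 + 0.45·0.4010) ≈ 0.6461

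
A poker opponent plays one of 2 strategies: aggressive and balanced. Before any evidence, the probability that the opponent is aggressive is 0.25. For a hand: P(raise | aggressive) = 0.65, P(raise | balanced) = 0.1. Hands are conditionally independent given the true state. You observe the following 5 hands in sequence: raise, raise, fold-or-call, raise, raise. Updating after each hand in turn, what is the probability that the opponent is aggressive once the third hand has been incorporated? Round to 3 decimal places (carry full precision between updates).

0.846

After 'raise': P(aggressive) = 0.65·0.2500 / (0.65·0.2500 + 0.1·0.7500) ≈ 0.6842
After 'raise': P(aggressive) = 0.65·0.6842 / (0.65·0.6842 + 0.1·0.3158) ≈ 0.9337
After 'fold-or-call': P(aggressive) = 0.35·0.9337 / (0.35·0.9337 + 0.9·0.0663) ≈ 0.8456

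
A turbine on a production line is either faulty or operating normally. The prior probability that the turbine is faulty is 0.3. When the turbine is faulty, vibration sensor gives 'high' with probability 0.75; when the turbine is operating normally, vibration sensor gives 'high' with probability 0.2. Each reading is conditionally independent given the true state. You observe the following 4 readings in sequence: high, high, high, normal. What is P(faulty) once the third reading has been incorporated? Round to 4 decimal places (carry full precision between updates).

After 'high': P(faulty) = 0.75·0.3000 / (0.75·0.3000 + 0.2·0.7000) ≈ 0.6164
After 'high': P(faulty) = 0.75·0.6164 / (0.75·0.6164 + 0.2·0.3836) ≈ 0.8577
After 'high': P(faulty) = 0.75·0.8577 / (0.75·0.8577 + 0.2·0.1423) ≈ 0.9576

0.9576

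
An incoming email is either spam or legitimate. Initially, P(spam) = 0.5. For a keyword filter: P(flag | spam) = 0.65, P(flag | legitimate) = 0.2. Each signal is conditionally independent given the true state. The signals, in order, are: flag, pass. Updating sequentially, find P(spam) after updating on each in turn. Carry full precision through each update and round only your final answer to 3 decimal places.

After 'flag': P(spam) = 0.65·0.5000 / (0.65·0.5000 + 0.2·0.5000) ≈ 0.7647
After 'pass': P(spam) = 0.35·0.7647 / (0.35·0.7647 + 0.8·0.2353) ≈ 0.5871

0.587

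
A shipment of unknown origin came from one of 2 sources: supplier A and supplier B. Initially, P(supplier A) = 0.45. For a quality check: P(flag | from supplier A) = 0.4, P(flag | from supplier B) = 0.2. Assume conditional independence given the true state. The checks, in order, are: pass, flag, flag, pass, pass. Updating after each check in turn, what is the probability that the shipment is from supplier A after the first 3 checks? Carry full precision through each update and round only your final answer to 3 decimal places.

0.711

After 'pass': P(supplier A) = 0.6·0.4500 / (0.6·0.4500 + 0.8·0.5500) ≈ 0.3803
After 'flag': P(supplier A) = 0.4·0.3803 / (0.4·0.3803 + 0.2·0.6197) ≈ 0.5510
After 'flag': P(supplier A) = 0.4·0.5510 / (0.4·0.5510 + 0.2·0.4490) ≈ 0.7105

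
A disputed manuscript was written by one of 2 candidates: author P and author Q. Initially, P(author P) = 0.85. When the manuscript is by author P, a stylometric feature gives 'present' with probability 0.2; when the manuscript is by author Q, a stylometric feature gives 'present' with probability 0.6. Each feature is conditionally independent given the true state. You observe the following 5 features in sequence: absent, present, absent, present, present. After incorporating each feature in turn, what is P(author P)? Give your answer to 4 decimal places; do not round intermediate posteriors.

After 'absent': P(author P) = 0.8·0.8500 / (0.8·0.8500 + 0.4·0.1500) ≈ 0.9189
After 'present': P(author P) = 0.2·0.9189 / (0.2·0.9189 + 0.6·0.0811) ≈ 0.7907
After 'absent': P(author P) = 0.8·0.7907 / (0.8·0.7907 + 0.4·0.2093) ≈ 0.8831
After 'present': P(author P) = 0.2·0.8831 / (0.2·0.8831 + 0.6·0.1169) ≈ 0.7158
After 'present': P(author P) = 0.2·0.7158 / (0.2·0.7158 + 0.6·0.2842) ≈ 0.4564

0.4564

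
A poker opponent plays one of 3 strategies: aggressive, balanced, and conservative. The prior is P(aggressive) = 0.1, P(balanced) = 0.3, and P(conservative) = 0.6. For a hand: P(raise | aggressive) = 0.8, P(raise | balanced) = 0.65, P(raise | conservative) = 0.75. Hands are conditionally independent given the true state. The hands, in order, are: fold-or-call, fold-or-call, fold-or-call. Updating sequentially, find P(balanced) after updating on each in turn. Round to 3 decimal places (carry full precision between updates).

After 'fold-or-call': normaliser = 0.2·0.1000 + 0.35·0.3000 + 0.25·0.6000; P(aggressive) ≈ 0.0727, P(balanced) ≈ 0.3818, P(conservative) ≈ 0.5455
After 'fold-or-call': normaliser = 0.2·0.0727 + 0.35·0.3818 + 0.25·0.5455; P(aggressive) ≈ 0.0511, P(balanced) ≈ 0.4696, P(conservative) ≈ 0.4792
After 'fold-or-call': normaliser = 0.2·0.0511 + 0.35·0.4696 + 0.25·0.4792; P(aggressive) ≈ 0.0347, P(balanced) ≈ 0.5583, P(conservative) ≈ 0.4069

0.558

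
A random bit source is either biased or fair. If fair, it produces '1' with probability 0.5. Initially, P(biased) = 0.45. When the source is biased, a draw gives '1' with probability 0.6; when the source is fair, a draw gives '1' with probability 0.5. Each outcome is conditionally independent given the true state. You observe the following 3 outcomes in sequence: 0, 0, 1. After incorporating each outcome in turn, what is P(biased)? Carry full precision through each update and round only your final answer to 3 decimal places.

0.386

After '0': P(biased) = 0.4·0.4500 / (0.4·0.4500 + 0.5·0.5500) ≈ 0.3956
After '0': P(biased) = 0.4·0.3956 / (0.4·0.3956 + 0.5·0.6044) ≈ 0.3437
After '1': P(biased) = 0.6·0.3437 / (0.6·0.3437 + 0.5·0.6563) ≈ 0.3859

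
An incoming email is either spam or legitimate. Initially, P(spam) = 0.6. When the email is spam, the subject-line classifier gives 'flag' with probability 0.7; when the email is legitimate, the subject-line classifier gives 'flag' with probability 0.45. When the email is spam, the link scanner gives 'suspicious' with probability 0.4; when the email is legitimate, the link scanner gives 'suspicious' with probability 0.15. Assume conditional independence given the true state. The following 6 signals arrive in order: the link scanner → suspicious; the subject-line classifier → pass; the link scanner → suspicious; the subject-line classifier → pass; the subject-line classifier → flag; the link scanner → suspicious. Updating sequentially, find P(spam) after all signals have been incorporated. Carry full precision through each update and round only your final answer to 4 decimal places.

0.9294

After the link scanner='suspicious': P(spam) = 0.4·0.6000 / (0.4·0.6000 + 0.15·0.4000) ≈ 0.8000
After the subject-line classifier='pass': P(spam) = 0.3·0.8000 / (0.3·0.8000 + 0.55·0.2000) ≈ 0.6857
After the link scanner='suspicious': P(spam) = 0.4·0.6857 / (0.4·0.6857 + 0.15·0.3143) ≈ 0.8533
After the subject-line classifier='pass': P(spam) = 0.3·0.8533 / (0.3·0.8533 + 0.55·0.1467) ≈ 0.7604
After the subject-line classifier='flag': P(spam) = 0.7·0.7604 / (0.7·0.7604 + 0.45·0.2396) ≈ 0.8316
After the link scanner='suspicious': P(spam) = 0.4·0.8316 / (0.4·0.8316 + 0.15·0.1684) ≈ 0.9294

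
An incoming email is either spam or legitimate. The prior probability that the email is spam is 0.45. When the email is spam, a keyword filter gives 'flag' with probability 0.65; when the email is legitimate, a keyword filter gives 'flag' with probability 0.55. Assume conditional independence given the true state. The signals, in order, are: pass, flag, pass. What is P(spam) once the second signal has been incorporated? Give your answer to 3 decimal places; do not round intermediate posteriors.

After 'pass': P(spam) = 0.35·0.4500 / (0.35·0.4500 + 0.45·0.5500) ≈ 0.3889
After 'flag': P(spam) = 0.65·0.3889 / (0.65·0.3889 + 0.55·0.6111) ≈ 0.4292

0.429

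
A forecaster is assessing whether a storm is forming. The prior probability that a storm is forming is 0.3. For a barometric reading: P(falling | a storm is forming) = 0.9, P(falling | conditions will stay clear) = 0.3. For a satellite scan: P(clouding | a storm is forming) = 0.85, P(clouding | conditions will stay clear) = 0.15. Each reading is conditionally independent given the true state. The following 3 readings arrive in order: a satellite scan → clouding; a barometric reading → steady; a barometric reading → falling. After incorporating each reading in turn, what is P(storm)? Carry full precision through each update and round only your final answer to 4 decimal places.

After a satellite scan='clouding': P(storm) = 0.85·0.3000 / (0.85·0.3000 + 0.15·0.7000) ≈ 0.7083
After a barometric reading='steady': P(storm) = 0.1·0.7083 / (0.1·0.7083 + 0.7·0.2917) ≈ 0.2576
After a barometric reading='falling': P(storm) = 0.9·0.2576 / (0.9·0.2576 + 0.3·0.7424) ≈ 0.5100

0.5100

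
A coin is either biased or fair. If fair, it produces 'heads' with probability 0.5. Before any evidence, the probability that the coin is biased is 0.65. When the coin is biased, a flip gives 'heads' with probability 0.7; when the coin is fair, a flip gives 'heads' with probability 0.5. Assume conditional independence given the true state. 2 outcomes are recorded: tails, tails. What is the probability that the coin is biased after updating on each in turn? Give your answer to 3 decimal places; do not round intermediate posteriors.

Each posterior becomes the prior for the next update.
After 'tails': P(biased) = 0.3·0.6500 / (0.3·0.6500 + 0.5·0.3500) ≈ 0.5270
After 'tails': P(biased) = 0.3·0.5270 / (0.3·0.5270 + 0.5·0.4730) ≈ 0.4007

0.401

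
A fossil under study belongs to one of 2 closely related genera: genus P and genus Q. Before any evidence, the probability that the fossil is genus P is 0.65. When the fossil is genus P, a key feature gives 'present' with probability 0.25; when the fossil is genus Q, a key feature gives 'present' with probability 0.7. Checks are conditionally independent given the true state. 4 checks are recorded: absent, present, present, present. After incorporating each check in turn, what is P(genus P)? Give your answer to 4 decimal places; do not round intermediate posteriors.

Each posterior becomes the prior for the next update.
After 'absent': P(genus P) = 0.75·0.6500 / (0.75·0.6500 + 0.3·0.3500) ≈ 0.8228
After 'present': P(genus P) = 0.25·0.8228 / (0.25·0.8228 + 0.7·0.1772) ≈ 0.6238
After 'present': P(genus P) = 0.25·0.6238 / (0.25·0.6238 + 0.7·0.3762) ≈ 0.3719
After 'present': P(genus P) = 0.25·0.3719 / (0.25·0.3719 + 0.7·0.6281) ≈ 0.1746

0.1746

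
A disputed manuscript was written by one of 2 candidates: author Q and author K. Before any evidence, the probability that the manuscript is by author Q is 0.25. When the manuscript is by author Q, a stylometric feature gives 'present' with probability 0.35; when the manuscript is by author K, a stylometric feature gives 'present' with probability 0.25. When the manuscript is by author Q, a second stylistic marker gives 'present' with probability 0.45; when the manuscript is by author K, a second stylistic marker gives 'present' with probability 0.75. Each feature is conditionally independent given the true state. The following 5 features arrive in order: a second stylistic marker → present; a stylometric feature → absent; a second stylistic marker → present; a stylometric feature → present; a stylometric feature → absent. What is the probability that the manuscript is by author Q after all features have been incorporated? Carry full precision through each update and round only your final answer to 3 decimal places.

0.112

Apply Bayes' rule sequentially, carrying P(author Q) forward.
After a second stylistic marker='present': P(author Q) = 0.45·0.2500 / (0.45·0.2500 + 0.75·0.7500) ≈ 0.1667
After a stylometric feature='absent': P(author Q) = 0.65·0.1667 / (0.65·0.1667 + 0.75·0.8333) ≈ 0.1477
After a second stylistic marker='present': P(author Q) = 0.45·0.1477 / (0.45·0.1477 + 0.75·0.8523) ≈ 0.0942
After a stylometric feature='present': P(author Q) = 0.35·0.0942 / (0.35·0.0942 + 0.25·0.9058) ≈ 0.1271
After a stylometric feature='absent': P(author Q) = 0.65·0.1271 / (0.65·0.1271 + 0.75·0.8729) ≈ 0.1120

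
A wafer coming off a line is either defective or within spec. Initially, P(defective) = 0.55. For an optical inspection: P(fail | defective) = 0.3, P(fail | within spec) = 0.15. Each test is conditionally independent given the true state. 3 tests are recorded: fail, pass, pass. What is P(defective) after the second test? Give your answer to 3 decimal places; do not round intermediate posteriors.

Each posterior becomes the prior for the next update.
After 'fail': P(defective) = 0.3·0.5500 / (0.3·0.5500 + 0.15·0.4500) ≈ 0.7097
After 'pass': P(defective) = 0.7·0.7097 / (0.7·0.7097 + 0.85·0.2903) ≈ 0.6681

0.668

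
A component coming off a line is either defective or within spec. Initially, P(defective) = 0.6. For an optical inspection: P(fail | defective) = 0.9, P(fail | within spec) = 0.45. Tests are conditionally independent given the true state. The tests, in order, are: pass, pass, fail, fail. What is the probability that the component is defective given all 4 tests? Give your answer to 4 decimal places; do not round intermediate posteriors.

0.1655

After 'pass': P(defective) = 0.1·0.6000 / (0.1·0.6000 + 0.55·0.4000) ≈ 0.2143
After 'pass': P(defective) = 0.1·0.2143 / (0.1·0.2143 + 0.55·0.7857) ≈ 0.0472
After 'fail': P(defective) = 0.9·0.0472 / (0.9·0.0472 + 0.45·0.9528) ≈ 0.0902
After 'fail': P(defective) = 0.9·0.0902 / (0.9·0.0902 + 0.45·0.9098) ≈ 0.1655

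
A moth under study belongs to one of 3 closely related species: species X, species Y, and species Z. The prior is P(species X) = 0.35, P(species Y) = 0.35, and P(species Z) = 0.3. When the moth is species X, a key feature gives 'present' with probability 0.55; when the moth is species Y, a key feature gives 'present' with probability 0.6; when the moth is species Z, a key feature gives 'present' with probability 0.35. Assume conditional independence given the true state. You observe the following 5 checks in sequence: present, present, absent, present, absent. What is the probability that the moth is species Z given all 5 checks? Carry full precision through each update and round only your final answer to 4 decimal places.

0.1853

After 'present': normaliser = 0.55·0.3500 + 0.6·0.3500 + 0.35·0.3000; P(species X) ≈ 0.3793, P(species Y) ≈ 0.4138, P(species Z) ≈ 0.2069
After 'present': normaliser = 0.55·0.3793 + 0.6·0.4138 + 0.35·0.2069; P(species X) ≈ 0.3941, P(species Y) ≈ 0.4691, P(species Z) ≈ 0.1368
After 'absent': normaliser = 0.45·0.3941 + 0.4·0.4691 + 0.65·0.1368; P(species X) ≈ 0.3907, P(species Y) ≈ 0.4133, P(species Z) ≈ 0.1959
After 'present': normaliser = 0.55·0.3907 + 0.6·0.4133 + 0.35·0.1959; P(species X) ≈ 0.4044, P(species Y) ≈ 0.4666, P(species Z) ≈ 0.1290
After 'absent': normaliser = 0.45·0.4044 + 0.4·0.4666 + 0.65·0.1290; P(species X) ≈ 0.4021, P(species Y) ≈ 0.4125, P(species Z) ≈ 0.1853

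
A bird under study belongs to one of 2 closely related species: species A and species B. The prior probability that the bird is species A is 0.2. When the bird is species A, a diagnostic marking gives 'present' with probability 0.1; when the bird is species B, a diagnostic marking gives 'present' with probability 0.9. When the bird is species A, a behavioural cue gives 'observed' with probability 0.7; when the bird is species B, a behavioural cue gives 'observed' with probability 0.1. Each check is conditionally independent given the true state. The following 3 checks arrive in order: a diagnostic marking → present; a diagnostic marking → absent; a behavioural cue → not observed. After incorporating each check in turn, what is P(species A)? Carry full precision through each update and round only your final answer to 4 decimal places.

0.0769

After a diagnostic marking='present': P(species A) = 0.1·0.2000 / (0.1·0.2000 + 0.9·0.8000) ≈ 0.0270
After a diagnostic marking='absent': P(species A) = 0.9·0.0270 / (0.9·0.0270 + 0.1·0.9730) ≈ 0.2000
After a behavioural cue='not observed': P(species A) = 0.3·0.2000 / (0.3·0.2000 + 0.9·0.8000) ≈ 0.0769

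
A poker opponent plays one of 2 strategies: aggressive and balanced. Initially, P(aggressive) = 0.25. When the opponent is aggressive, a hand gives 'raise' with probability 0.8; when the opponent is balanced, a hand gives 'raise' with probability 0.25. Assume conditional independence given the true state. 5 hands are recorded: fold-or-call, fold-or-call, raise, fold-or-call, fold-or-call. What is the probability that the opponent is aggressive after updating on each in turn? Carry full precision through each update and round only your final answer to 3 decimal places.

After 'fold-or-call': P(aggressive) = 0.2·0.2500 / (0.2·0.2500 + 0.75·0.7500) ≈ 0.0816
After 'fold-or-call': P(aggressive) = 0.2·0.0816 / (0.2·0.0816 + 0.75·0.9184) ≈ 0.0232
After 'raise': P(aggressive) = 0.8·0.0232 / (0.8·0.0232 + 0.25·0.9768) ≈ 0.0705
After 'fold-or-call': P(aggressive) = 0.2·0.0705 / (0.2·0.0705 + 0.75·0.9295) ≈ 0.0198
After 'fold-or-call': P(aggressive) = 0.2·0.0198 / (0.2·0.0198 + 0.75·0.9802) ≈ 0.0054

0.005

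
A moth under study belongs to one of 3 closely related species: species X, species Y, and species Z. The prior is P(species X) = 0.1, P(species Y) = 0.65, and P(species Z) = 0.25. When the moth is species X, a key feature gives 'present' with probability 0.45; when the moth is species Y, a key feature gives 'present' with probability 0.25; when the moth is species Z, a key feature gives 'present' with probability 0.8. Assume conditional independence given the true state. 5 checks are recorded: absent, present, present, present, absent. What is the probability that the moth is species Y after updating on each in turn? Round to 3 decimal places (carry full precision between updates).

0.420

After 'absent': normaliser = 0.55·0.1000 + 0.75·0.6500 + 0.2·0.2500; P(species X) ≈ 0.0928, P(species Y) ≈ 0.8228, P(species Z) ≈ 0.0844
After 'present': normaliser = 0.45·0.0928 + 0.25·0.8228 + 0.8·0.0844; P(species X) ≈ 0.1326, P(species Y) ≈ 0.6530, P(species Z) ≈ 0.2143
After 'present': normaliser = 0.45·0.1326 + 0.25·0.6530 + 0.8·0.2143; P(species X) ≈ 0.1513, P(species Y) ≈ 0.4139, P(species Z) ≈ 0.4347
After 'present': normaliser = 0.45·0.1513 + 0.25·0.4139 + 0.8·0.4347; P(species X) ≈ 0.1311, P(species Y) ≈ 0.1993, P(species Z) ≈ 0.6696
After 'absent': normaliser = 0.55·0.1311 + 0.75·0.1993 + 0.2·0.6696; P(species X) ≈ 0.2028, P(species Y) ≈ 0.4204, P(species Z) ≈ 0.3768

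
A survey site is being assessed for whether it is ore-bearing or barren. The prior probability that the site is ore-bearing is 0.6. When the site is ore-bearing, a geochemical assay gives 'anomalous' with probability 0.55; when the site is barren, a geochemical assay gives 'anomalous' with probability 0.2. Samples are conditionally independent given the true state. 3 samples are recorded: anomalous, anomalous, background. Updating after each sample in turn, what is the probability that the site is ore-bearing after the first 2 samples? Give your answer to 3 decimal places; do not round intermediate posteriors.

0.919

After 'anomalous': P(ore) = 0.55·0.6000 / (0.55·0.6000 + 0.2·0.4000) ≈ 0.8049
After 'anomalous': P(ore) = 0.55·0.8049 / (0.55·0.8049 + 0.2·0.1951) ≈ 0.9190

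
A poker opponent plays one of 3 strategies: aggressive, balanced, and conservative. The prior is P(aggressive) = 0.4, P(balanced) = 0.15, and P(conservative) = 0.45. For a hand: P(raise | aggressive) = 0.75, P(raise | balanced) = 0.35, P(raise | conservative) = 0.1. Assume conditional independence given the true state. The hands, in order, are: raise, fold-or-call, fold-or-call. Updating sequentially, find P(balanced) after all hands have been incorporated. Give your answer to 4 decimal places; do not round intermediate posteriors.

0.2866

After 'raise': normaliser = 0.75·0.4000 + 0.35·0.1500 + 0.1·0.4500; P(aggressive) ≈ 0.7547, P(balanced) ≈ 0.1321, P(conservative) ≈ 0.1132
After 'fold-or-call': normaliser = 0.25·0.7547 + 0.65·0.1321 + 0.9·0.1132; P(aggressive) ≈ 0.5013, P(balanced) ≈ 0.2281, P(conservative) ≈ 0.2707
After 'fold-or-call': normaliser = 0.25·0.5013 + 0.65·0.2281 + 0.9·0.2707; P(aggressive) ≈ 0.2423, P(balanced) ≈ 0.2866, P(conservative) ≈ 0.4710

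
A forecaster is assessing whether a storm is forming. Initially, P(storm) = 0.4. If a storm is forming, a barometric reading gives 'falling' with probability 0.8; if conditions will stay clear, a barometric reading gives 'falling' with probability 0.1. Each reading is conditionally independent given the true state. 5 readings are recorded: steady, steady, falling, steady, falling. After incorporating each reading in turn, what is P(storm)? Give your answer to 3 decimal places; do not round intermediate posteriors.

Apply Bayes' rule sequentially, carrying P(storm) forward.
After 'steady': P(storm) = 0.2·0.4000 / (0.2·0.4000 + 0.9·0.6000) ≈ 0.1290
After 'steady': P(storm) = 0.2·0.1290 / (0.2·0.1290 + 0.9·0.8710) ≈ 0.0319
After 'falling': P(storm) = 0.8·0.0319 / (0.8·0.0319 + 0.1·0.9681) ≈ 0.2085
After 'steady': P(storm) = 0.2·0.2085 / (0.2·0.2085 + 0.9·0.7915) ≈ 0.0553
After 'falling': P(storm) = 0.8·0.0553 / (0.8·0.0553 + 0.1·0.9447) ≈ 0.3189

0.319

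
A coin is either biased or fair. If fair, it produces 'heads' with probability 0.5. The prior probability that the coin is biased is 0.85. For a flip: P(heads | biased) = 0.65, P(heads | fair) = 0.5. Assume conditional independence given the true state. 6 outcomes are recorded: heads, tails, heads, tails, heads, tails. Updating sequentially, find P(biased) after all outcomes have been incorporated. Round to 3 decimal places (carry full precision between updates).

0.810

After 'heads': P(biased) = 0.65·0.8500 / (0.65·0.8500 + 0.5·0.1500) ≈ 0.8805
After 'tails': P(biased) = 0.35·0.8805 / (0.35·0.8805 + 0.5·0.1195) ≈ 0.8376
After 'heads': P(biased) = 0.65·0.8376 / (0.65·0.8376 + 0.5·0.1624) ≈ 0.8702
After 'tails': P(biased) = 0.35·0.8702 / (0.35·0.8702 + 0.5·0.1298) ≈ 0.8243
After 'heads': P(biased) = 0.65·0.8243 / (0.65·0.8243 + 0.5·0.1757) ≈ 0.8592
After 'tails': P(biased) = 0.35·0.8592 / (0.35·0.8592 + 0.5·0.1408) ≈ 0.8103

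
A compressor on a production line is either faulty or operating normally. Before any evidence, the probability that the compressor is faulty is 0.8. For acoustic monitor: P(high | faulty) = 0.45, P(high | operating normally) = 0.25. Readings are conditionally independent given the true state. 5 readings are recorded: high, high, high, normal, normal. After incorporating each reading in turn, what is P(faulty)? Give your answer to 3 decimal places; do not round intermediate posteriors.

After 'high': P(faulty) = 0.45·0.8000 / (0.45·0.8000 + 0.25·0.2000) ≈ 0.8780
After 'high': P(faulty) = 0.45·0.8780 / (0.45·0.8780 + 0.25·0.1220) ≈ 0.9284
After 'high': P(faulty) = 0.45·0.9284 / (0.45·0.9284 + 0.25·0.0716) ≈ 0.9589
After 'normal': P(faulty) = 0.55·0.9589 / (0.55·0.9589 + 0.75·0.0411) ≈ 0.9448
After 'normal': P(faulty) = 0.55·0.9448 / (0.55·0.9448 + 0.75·0.0552) ≈ 0.9262

0.926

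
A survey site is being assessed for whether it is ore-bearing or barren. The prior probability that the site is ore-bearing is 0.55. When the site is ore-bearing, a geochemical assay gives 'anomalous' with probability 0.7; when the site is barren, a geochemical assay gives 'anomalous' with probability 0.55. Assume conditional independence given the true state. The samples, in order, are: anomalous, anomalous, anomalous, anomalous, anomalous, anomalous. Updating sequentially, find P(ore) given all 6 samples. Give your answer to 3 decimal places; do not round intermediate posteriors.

0.839

After 'anomalous': P(ore) = 0.7·0.5500 / (0.7·0.5500 + 0.55·0.4500) ≈ 0.6087
After 'anomalous': P(ore) = 0.7·0.6087 / (0.7·0.6087 + 0.55·0.3913) ≈ 0.6644
After 'anomalous': P(ore) = 0.7·0.6644 / (0.7·0.6644 + 0.55·0.3356) ≈ 0.7159
After 'anomalous': P(ore) = 0.7·0.7159 / (0.7·0.7159 + 0.55·0.2841) ≈ 0.7623
After 'anomalous': P(ore) = 0.7·0.7623 / (0.7·0.7623 + 0.55·0.2377) ≈ 0.8032
After 'anomalous': P(ore) = 0.7·0.8032 / (0.7·0.8032 + 0.55·0.1968) ≈ 0.8386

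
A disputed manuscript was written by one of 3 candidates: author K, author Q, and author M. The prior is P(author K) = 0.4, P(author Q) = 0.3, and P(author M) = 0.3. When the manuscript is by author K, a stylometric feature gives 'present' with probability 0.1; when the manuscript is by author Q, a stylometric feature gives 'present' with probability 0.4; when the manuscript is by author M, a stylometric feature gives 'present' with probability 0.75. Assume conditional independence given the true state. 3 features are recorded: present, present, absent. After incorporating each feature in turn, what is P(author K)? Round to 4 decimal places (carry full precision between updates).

0.0483

After 'present': normaliser = 0.1·0.4000 + 0.4·0.3000 + 0.75·0.3000; P(author K) ≈ 0.1039, P(author Q) ≈ 0.3117, P(author M) ≈ 0.5844
After 'present': normaliser = 0.1·0.1039 + 0.4·0.3117 + 0.75·0.5844; P(author K) ≈ 0.0181, P(author Q) ≈ 0.2174, P(author M) ≈ 0.7644
After 'absent': normaliser = 0.9·0.0181 + 0.6·0.2174 + 0.25·0.7644; P(author K) ≈ 0.0483, P(author Q) ≈ 0.3861, P(author M) ≈ 0.5656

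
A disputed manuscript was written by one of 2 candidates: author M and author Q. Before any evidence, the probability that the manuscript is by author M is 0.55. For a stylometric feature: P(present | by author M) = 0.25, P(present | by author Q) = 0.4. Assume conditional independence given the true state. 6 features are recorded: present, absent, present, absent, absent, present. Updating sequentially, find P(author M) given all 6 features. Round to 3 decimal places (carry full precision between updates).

After 'present': P(author M) = 0.25·0.5500 / (0.25·0.5500 + 0.4·0.4500) ≈ 0.4331
After 'absent': P(author M) = 0.75·0.4331 / (0.75·0.4331 + 0.6·0.5669) ≈ 0.4885
After 'present': P(author M) = 0.25·0.4885 / (0.25·0.4885 + 0.4·0.5115) ≈ 0.3737
After 'absent': P(author M) = 0.75·0.3737 / (0.75·0.3737 + 0.6·0.6263) ≈ 0.4273
After 'absent': P(author M) = 0.75·0.4273 / (0.75·0.4273 + 0.6·0.5727) ≈ 0.4825
After 'present': P(author M) = 0.25·0.4825 / (0.25·0.4825 + 0.4·0.5175) ≈ 0.3682

0.368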